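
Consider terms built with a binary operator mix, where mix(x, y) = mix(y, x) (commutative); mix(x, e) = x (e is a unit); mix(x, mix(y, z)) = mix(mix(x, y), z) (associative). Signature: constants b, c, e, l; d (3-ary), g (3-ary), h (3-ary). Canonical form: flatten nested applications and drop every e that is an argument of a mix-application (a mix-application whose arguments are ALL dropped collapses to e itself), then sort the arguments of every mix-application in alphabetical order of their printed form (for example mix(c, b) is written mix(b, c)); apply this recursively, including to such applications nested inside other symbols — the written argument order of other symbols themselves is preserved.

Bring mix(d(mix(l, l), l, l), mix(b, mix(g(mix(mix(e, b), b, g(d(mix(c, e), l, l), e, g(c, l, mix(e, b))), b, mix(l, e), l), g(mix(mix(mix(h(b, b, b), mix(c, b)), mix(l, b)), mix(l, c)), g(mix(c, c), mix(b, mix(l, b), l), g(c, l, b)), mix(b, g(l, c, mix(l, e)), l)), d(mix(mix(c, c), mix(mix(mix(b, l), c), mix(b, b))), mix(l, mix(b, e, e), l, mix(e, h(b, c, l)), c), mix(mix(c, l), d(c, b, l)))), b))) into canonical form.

Un-nest:  mix(d(mix(l, l), l, l), b, g(mix(mix(e, b), b, g(d(mix(c, e), l, l), e, g(c, l, mix(e, b))), b, mix(l, e), l), g(mix(mix(mix(h(b, b, b), mix(c, b)), mix(l, b)), mix(l, c)), g(mix(c, c), mix(b, mix(l, b), l), g(c, l, b)), mix(b, g(l, c, mix(l, e)), l)), d(mix(mix(c, c), mix(mix(mix(b, l), c), mix(b, b))), mix(l, mix(b, e, e), l, mix(e, h(b, c, l)), c), mix(mix(c, l), d(c, b, l)))), b)
Inside:  g(mix(mix(e, b), b, g(d(mix(c, e), l, l), e, g(c, l, mix(e, b))), b, mix(l, e), l), g(mix(mix(mix(h(b, b, b), mix(c, b)), mix(l, b)), mix(l, c)), g(mix(c, c), mix(b, mix(l, b), l), g(c, l, b)), mix(b, g(l, c, mix(l, e)), l)), d(mix(mix(c, c), mix(mix(mix(b, l), c), mix(b, b))), mix(l, mix(b, e, e), l, mix(e, h(b, c, l)), c), mix(mix(c, l), d(c, b, l))))  →  g(mix(b, b, b, g(d(c, l, l), e, g(c, l, b)), l, l), g(mix(b, b, c, c, h(b, b, b), l, l), g(mix(c, c), mix(b, b, l, l), g(c, l, b)), mix(b, g(l, c, l), l)), d(mix(b, b, b, c, c, c, l), mix(b, c, h(b, c, l), l, l), mix(c, d(c, b, l), l)))
Sort arguments:  mix(b, b, d(mix(l, l), l, l), g(mix(b, b, b, g(d(c, l, l), e, g(c, l, b)), l, l), g(mix(b, b, c, c, h(b, b, b), l, l), g(mix(c, c), mix(b, b, l, l), g(c, l, b)), mix(b, g(l, c, l), l)), d(mix(b, b, b, c, c, c, l), mix(b, c, h(b, c, l), l, l), mix(c, d(c, b, l), l))))

Answer: mix(b, b, d(mix(l, l), l, l), g(mix(b, b, b, g(d(c, l, l), e, g(c, l, b)), l, l), g(mix(b, b, c, c, h(b, b, b), l, l), g(mix(c, c), mix(b, b, l, l), g(c, l, b)), mix(b, g(l, c, l), l)), d(mix(b, b, b, c, c, c, l), mix(b, c, h(b, c, l), l, l), mix(c, d(c, b, l), l))))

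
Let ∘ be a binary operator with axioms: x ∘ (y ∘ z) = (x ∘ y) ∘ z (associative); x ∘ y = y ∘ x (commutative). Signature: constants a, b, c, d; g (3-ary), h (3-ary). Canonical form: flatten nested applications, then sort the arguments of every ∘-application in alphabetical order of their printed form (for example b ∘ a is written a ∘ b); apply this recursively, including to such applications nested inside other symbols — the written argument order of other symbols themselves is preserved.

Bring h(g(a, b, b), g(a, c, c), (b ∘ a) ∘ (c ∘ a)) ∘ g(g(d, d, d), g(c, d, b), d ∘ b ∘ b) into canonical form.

Inside:  h(g(a, b, b), g(a, c, c), (b ∘ a) ∘ (c ∘ a))  →  h(g(a, b, b), g(a, c, c), a ∘ a ∘ b ∘ c)
Simplify inside:  g(g(d, d, d), g(c, d, b), d ∘ b ∘ b)  →  g(g(d, d, d), g(c, d, b), b ∘ b ∘ d)
Sort arguments:  g(g(d, d, d), g(c, d, b), b ∘ b ∘ d) ∘ h(g(a, b, b), g(a, c, c), a ∘ a ∘ b ∘ c)

Answer: g(g(d, d, d), g(c, d, b), b ∘ b ∘ d) ∘ h(g(a, b, b), g(a, c, c), a ∘ a ∘ b ∘ c)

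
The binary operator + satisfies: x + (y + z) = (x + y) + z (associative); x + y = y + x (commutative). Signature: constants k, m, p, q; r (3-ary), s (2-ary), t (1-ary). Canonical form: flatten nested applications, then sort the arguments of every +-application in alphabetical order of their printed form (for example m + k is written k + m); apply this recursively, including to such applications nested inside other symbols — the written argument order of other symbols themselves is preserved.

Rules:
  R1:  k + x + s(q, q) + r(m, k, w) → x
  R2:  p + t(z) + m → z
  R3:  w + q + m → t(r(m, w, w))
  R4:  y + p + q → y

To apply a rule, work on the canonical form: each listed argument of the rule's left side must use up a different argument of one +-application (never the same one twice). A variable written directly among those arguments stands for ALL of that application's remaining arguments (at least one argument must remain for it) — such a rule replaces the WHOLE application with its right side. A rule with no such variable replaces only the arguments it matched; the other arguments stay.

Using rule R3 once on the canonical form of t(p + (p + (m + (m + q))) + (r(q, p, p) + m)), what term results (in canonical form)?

Canonical form:  t(m + m + m + p + p + q + r(q, p, p))
Apply R3:  consuming m, q;  w := m + m + p + p + r(q, p, p)
The extension variable absorbs all remaining arguments, so the whole application is rewritten.
Result:  t(t(r(m, m + m + p + p + r(q, p, p), m + m + p + p + r(q, p, p))))

Answer: t(t(r(m, m + m + p + p + r(q, p, p), m + m + p + p + r(q, p, p))))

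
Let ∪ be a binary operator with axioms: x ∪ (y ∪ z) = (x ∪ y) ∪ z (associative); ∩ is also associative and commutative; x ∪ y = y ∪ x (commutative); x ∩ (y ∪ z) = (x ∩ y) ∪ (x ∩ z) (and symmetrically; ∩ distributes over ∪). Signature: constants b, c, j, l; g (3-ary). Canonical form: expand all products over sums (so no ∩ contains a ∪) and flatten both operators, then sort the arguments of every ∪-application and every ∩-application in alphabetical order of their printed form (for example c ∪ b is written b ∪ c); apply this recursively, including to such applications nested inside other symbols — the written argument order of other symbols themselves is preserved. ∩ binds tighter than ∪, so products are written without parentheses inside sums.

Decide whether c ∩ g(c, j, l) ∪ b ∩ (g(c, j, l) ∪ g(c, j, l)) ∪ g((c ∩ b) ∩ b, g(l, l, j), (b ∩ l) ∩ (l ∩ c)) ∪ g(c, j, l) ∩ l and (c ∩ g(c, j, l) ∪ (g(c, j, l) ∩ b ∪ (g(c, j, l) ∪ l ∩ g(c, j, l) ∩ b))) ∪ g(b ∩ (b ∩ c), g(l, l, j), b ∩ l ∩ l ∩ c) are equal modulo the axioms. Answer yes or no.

Answer: no — b ∩ g(c, j, l) ∪ b ∩ g(c, j, l) ∪ c ∩ g(c, j, l) ∪ g(b ∩ b ∩ c, g(l, l, j), b ∩ c ∩ l ∩ l) ∪ g(c, j, l) ∩ l vs b ∩ g(c, j, l) ∪ b ∩ g(c, j, l) ∩ l ∪ c ∩ g(c, j, l) ∪ g(b ∩ b ∩ c, g(l, l, j), b ∩ c ∩ l ∩ l) ∪ g(c, j, l)

Derivation:
Left:  c ∩ g(c, j, l) ∪ b ∩ (g(c, j, l) ∪ g(c, j, l)) ∪ g((c ∩ b) ∩ b, g(l, l, j), (b ∩ l) ∩ (l ∩ c)) ∪ g(c, j, l) ∩ l
  Distribute:  c ∩ g(c, j, l) ∪ b ∩ g(c, j, l) ∪ b ∩ g(c, j, l) ∪ g(b ∩ b ∩ c, g(l, l, j), b ∩ c ∩ l ∩ l) ∪ g(c, j, l) ∩ l
  Order the arguments:  b ∩ g(c, j, l) ∪ b ∩ g(c, j, l) ∪ c ∩ g(c, j, l) ∪ g(b ∩ b ∩ c, g(l, l, j), b ∩ c ∩ l ∩ l) ∪ g(c, j, l) ∩ l
Right:  (c ∩ g(c, j, l) ∪ (g(c, j, l) ∩ b ∪ (g(c, j, l) ∪ l ∩ g(c, j, l) ∩ b))) ∪ g(b ∩ (b ∩ c), g(l, l, j), b ∩ l ∩ l ∩ c)
  Flatten:  c ∩ g(c, j, l) ∪ b ∩ g(c, j, l) ∪ g(c, j, l) ∪ b ∩ g(c, j, l) ∩ l ∪ g(b ∩ b ∩ c, g(l, l, j), b ∩ c ∩ l ∩ l)
  Order the arguments:  b ∩ g(c, j, l) ∪ b ∩ g(c, j, l) ∩ l ∪ c ∩ g(c, j, l) ∪ g(b ∩ b ∩ c, g(l, l, j), b ∩ c ∩ l ∩ l) ∪ g(c, j, l)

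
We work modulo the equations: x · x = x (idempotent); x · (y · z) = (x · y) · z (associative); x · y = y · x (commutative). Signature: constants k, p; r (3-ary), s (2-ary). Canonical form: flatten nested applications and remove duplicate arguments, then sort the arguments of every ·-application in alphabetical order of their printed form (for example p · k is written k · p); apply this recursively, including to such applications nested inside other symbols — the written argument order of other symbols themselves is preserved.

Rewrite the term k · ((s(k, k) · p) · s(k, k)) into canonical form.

Merge nested applications:  k · s(k, k) · p · s(k, k)
Deduplicate:  drop duplicate s(k, k)
Order the arguments:  k · p · s(k, k)

Answer: k · p · s(k, k)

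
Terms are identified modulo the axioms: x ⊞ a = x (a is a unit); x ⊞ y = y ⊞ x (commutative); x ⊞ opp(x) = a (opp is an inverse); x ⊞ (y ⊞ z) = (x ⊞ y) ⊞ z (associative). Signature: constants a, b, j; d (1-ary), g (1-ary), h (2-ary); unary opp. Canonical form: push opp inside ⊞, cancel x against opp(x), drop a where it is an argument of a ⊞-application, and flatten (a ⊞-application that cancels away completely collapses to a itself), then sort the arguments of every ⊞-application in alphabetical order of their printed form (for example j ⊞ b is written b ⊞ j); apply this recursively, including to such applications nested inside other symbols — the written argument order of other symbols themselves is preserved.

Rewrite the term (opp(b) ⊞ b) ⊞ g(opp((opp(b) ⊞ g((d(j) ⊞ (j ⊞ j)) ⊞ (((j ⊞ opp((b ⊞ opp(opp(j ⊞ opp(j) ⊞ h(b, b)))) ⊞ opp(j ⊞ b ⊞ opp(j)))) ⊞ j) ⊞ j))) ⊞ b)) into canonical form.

Push opp inside:  distribute opp over ⊞ and collapse double opp
Inverses cancel:  b cancels
Collect:  g(opp(g(d(j) ⊞ j ⊞ j ⊞ j ⊞ j ⊞ j ⊞ opp(h(b, b)))))

Answer: g(opp(g(d(j) ⊞ j ⊞ j ⊞ j ⊞ j ⊞ j ⊞ opp(h(b, b)))))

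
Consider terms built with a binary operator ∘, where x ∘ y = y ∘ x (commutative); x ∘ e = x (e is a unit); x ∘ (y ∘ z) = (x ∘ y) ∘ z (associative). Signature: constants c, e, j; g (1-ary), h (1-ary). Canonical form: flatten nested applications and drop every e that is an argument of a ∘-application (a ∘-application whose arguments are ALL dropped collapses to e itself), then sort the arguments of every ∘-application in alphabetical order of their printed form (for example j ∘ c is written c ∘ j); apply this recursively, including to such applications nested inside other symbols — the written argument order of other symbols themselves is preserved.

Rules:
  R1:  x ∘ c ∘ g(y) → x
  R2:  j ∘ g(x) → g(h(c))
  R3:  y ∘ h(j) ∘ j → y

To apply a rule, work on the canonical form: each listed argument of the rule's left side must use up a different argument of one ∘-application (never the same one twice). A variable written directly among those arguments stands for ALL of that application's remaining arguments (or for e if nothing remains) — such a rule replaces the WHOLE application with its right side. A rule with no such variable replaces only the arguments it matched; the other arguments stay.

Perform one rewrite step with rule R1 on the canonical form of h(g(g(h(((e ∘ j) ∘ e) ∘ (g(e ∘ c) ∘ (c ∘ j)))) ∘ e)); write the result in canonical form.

Canonical form:  h(g(g(h(c ∘ g(c) ∘ j ∘ j))))
R1 matches:  uses c, g(c);  x := j ∘ j, y := c
The extension variable absorbs all remaining arguments, so the whole application is rewritten.
Result:  h(g(g(h(j ∘ j))))

Answer: h(g(g(h(j ∘ j))))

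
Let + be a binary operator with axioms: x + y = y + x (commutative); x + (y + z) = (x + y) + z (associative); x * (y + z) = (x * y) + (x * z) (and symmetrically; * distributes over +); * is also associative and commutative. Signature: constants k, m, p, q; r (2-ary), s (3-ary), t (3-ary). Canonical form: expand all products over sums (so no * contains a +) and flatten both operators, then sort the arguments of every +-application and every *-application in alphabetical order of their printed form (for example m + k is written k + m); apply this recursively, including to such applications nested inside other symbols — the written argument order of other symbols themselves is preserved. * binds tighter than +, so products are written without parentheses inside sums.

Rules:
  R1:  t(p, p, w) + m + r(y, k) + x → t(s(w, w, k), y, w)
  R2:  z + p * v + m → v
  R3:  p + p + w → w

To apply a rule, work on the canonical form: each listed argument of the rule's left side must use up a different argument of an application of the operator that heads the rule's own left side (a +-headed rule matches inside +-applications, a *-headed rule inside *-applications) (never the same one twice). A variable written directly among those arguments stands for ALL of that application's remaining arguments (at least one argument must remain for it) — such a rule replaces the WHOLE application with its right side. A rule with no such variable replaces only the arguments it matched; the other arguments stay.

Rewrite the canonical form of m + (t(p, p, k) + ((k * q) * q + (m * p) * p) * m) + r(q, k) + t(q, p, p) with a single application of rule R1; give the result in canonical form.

Canonical form:  k * m * q * q + m + m * m * p * p + r(q, k) + t(p, p, k) + t(q, p, p)
R1 matches:  uses m, r(q, k), t(p, p, k);  w := k, x := k * m * q * q + m * m * p * p + t(q, p, p), y := q
The extension variable absorbs all remaining arguments, so the whole application is rewritten.
New term:  t(s(k, k, k), q, k)

Answer: t(s(k, k, k), q, k)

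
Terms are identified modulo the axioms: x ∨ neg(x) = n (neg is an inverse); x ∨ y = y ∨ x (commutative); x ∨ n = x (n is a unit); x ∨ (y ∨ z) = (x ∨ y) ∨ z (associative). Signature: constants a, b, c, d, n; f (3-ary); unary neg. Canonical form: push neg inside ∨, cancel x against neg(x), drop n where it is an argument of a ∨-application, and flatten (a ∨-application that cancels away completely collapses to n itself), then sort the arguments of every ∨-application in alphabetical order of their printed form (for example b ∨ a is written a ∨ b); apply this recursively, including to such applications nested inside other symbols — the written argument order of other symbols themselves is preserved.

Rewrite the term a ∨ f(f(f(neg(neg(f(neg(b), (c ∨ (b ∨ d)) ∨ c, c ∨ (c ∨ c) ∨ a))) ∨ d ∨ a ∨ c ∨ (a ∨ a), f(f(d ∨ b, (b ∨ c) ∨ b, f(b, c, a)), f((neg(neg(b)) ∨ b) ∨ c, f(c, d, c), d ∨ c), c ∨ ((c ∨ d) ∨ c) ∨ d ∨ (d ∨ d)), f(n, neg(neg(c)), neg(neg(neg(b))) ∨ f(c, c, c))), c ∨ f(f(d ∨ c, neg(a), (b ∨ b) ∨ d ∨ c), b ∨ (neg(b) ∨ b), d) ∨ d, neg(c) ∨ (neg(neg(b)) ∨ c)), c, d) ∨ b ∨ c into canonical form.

Push neg inside:  distribute neg over ∨ and collapse double neg
Combine occurrences:  a ∨ f(f(f(a ∨ a ∨ a ∨ c ∨ d ∨ f(neg(b), b ∨ c ∨ c ∨ d, a ∨ c ∨ c ∨ c), f(f(b ∨ d, b ∨ b ∨ c, f(b, c, a)), f(b ∨ b ∨ c, f(c, d, c), c ∨ d), c ∨ c ∨ c ∨ d ∨ d ∨ d ∨ d), f(n, c, f(c, c, c) ∨ neg(b))), c ∨ d ∨ f(f(c ∨ d, neg(a), b ∨ b ∨ c ∨ d), b, d), b), c, d) ∨ b ∨ c
Order the arguments:  a ∨ b ∨ c ∨ f(f(f(a ∨ a ∨ a ∨ c ∨ d ∨ f(neg(b), b ∨ c ∨ c ∨ d, a ∨ c ∨ c ∨ c), f(f(b ∨ d, b ∨ b ∨ c, f(b, c, a)), f(b ∨ b ∨ c, f(c, d, c), c ∨ d), c ∨ c ∨ c ∨ d ∨ d ∨ d ∨ d), f(n, c, f(c, c, c) ∨ neg(b))), c ∨ d ∨ f(f(c ∨ d, neg(a), b ∨ b ∨ c ∨ d), b, d), b), c, d)

Answer: a ∨ b ∨ c ∨ f(f(f(a ∨ a ∨ a ∨ c ∨ d ∨ f(neg(b), b ∨ c ∨ c ∨ d, a ∨ c ∨ c ∨ c), f(f(b ∨ d, b ∨ b ∨ c, f(b, c, a)), f(b ∨ b ∨ c, f(c, d, c), c ∨ d), c ∨ c ∨ c ∨ d ∨ d ∨ d ∨ d), f(n, c, f(c, c, c) ∨ neg(b))), c ∨ d ∨ f(f(c ∨ d, neg(a), b ∨ b ∨ c ∨ d), b, d), b), c, d)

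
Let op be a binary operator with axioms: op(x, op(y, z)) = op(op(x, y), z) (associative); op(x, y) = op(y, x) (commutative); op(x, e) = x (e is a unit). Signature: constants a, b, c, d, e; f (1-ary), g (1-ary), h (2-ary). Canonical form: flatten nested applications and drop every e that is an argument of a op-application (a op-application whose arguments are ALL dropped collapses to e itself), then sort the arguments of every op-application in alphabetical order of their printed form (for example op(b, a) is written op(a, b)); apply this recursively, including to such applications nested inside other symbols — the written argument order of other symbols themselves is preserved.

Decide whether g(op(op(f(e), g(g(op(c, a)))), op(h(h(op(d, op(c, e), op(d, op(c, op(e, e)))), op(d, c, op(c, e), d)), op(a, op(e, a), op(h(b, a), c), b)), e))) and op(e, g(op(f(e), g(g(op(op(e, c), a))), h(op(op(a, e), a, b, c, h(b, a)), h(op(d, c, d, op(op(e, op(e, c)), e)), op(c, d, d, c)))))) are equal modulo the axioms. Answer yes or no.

Left:  g(op(op(f(e), g(g(op(c, a)))), op(h(h(op(d, op(c, e), op(d, op(c, op(e, e)))), op(d, c, op(c, e), d)), op(a, op(e, a), op(h(b, a), c), b)), e)))
  Focus inside:  op(op(f(e), g(g(op(c, a)))), op(h(h(op(d, op(c, e), op(d, op(c, op(e, e)))), op(d, c, op(c, e), d)), op(a, op(e, a), op(h(b, a), c), b)), e))
  Un-nest:  op(f(e), g(g(op(c, a))), h(h(op(d, op(c, e), op(d, op(c, op(e, e)))), op(d, c, op(c, e), d)), op(a, op(e, a), op(h(b, a), c), b)), e)
  Simplify inside:  g(g(op(c, a)))  →  g(g(op(a, c)))
  Inside:  h(h(op(d, op(c, e), op(d, op(c, op(e, e)))), op(d, c, op(c, e), d)), op(a, op(e, a), op(h(b, a), c), b))  →  h(h(op(c, c, d, d), op(c, c, d, d)), op(a, a, b, c, h(b, a)))
  Unit:  drop e
  Order the arguments:  op(f(e), g(g(op(a, c))), h(h(op(c, c, d, d), op(c, c, d, d)), op(a, a, b, c, h(b, a))))
  Put back:  g(op(f(e), g(g(op(a, c))), h(h(op(c, c, d, d), op(c, c, d, d)), op(a, a, b, c, h(b, a)))))
Right:  op(e, g(op(f(e), g(g(op(op(e, c), a))), h(op(op(a, e), a, b, c, h(b, a)), h(op(d, c, d, op(op(e, op(e, c)), e)), op(c, d, d, c))))))
  Inside:  g(op(f(e), g(g(op(op(e, c), a))), h(op(op(a, e), a, b, c, h(b, a)), h(op(d, c, d, op(op(e, op(e, c)), e)), op(c, d, d, c)))))  →  g(op(f(e), g(g(op(a, c))), h(op(a, a, b, c, h(b, a)), h(op(c, c, d, d), op(c, c, d, d)))))
  Units out:  drop e
  Sort arguments:  g(op(f(e), g(g(op(a, c))), h(op(a, a, b, c, h(b, a)), h(op(c, c, d, d), op(c, c, d, d)))))

Answer: no — g(op(f(e), g(g(op(a, c))), h(h(op(c, c, d, d), op(c, c, d, d)), op(a, a, b, c, h(b, a))))) vs g(op(f(e), g(g(op(a, c))), h(op(a, a, b, c, h(b, a)), h(op(c, c, d, d), op(c, c, d, d)))))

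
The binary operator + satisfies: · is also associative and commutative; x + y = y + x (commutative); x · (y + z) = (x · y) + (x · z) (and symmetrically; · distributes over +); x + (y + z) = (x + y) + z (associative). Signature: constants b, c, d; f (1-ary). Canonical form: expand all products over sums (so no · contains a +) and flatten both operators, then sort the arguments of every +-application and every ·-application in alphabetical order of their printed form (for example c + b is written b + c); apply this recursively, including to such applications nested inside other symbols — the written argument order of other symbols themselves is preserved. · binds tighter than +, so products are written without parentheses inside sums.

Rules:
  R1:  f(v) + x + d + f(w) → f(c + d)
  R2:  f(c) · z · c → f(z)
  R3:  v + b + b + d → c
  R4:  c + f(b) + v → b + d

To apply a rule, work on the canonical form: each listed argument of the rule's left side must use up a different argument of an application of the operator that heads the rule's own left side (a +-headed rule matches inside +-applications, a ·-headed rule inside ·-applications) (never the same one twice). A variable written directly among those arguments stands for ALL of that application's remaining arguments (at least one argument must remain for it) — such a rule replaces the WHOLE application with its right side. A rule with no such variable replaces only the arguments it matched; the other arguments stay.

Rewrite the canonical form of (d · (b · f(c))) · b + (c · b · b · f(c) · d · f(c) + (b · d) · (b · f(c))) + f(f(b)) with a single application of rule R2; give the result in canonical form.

Canonical form:  b · b · c · d · f(c) · f(c) + b · b · d · f(c) + b · b · d · f(c) + f(f(b))
R2 matches:  uses c, f(c);  z := b · b · d · f(c)
The extension variable absorbs all remaining arguments, so the whole application is rewritten.
New term:  b · b · d · f(c) + b · b · d · f(c) + f(b · b · d · f(c)) + f(f(b))

Answer: b · b · d · f(c) + b · b · d · f(c) + f(b · b · d · f(c)) + f(f(b))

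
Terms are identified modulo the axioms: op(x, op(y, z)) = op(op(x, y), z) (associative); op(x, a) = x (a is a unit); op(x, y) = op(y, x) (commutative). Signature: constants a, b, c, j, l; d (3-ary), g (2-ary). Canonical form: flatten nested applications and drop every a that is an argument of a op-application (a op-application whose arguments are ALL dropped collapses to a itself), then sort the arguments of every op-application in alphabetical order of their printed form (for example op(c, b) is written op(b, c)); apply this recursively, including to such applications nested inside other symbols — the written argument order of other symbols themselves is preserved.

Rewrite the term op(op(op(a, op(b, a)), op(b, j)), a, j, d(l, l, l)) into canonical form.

Flatten:  op(a, b, a, b, j, a, j, d(l, l, l))
Units out:  drop a (×3)
Sort arguments:  op(b, b, d(l, l, l), j, j)

Answer: op(b, b, d(l, l, l), j, j)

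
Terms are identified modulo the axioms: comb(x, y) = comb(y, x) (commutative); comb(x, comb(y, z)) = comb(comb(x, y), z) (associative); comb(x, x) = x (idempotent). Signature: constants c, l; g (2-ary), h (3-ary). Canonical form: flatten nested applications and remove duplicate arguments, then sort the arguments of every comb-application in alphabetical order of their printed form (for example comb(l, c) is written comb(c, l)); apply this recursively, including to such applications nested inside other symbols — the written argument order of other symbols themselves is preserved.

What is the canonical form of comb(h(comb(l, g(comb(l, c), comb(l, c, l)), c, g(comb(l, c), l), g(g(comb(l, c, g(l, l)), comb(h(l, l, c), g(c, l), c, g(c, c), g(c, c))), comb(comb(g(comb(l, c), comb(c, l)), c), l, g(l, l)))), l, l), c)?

Inside:  h(comb(l, g(comb(l, c), comb(l, c, l)), c, g(comb(l, c), l), g(g(comb(l, c, g(l, l)), comb(h(l, l, c), g(c, l), c, g(c, c), g(c, c))), comb(comb(g(comb(l, c), comb(c, l)), c), l, g(l, l)))), l, l)  →  h(comb(c, g(comb(c, l), comb(c, l)), g(comb(c, l), l), g(g(comb(c, g(l, l), l), comb(c, g(c, c), g(c, l), h(l, l, c))), comb(c, g(comb(c, l), comb(c, l)), g(l, l), l)), l), l, l)
Sort:  comb(c, h(comb(c, g(comb(c, l), comb(c, l)), g(comb(c, l), l), g(g(comb(c, g(l, l), l), comb(c, g(c, c), g(c, l), h(l, l, c))), comb(c, g(comb(c, l), comb(c, l)), g(l, l), l)), l), l, l))

Answer: comb(c, h(comb(c, g(comb(c, l), comb(c, l)), g(comb(c, l), l), g(g(comb(c, g(l, l), l), comb(c, g(c, c), g(c, l), h(l, l, c))), comb(c, g(comb(c, l), comb(c, l)), g(l, l), l)), l), l, l))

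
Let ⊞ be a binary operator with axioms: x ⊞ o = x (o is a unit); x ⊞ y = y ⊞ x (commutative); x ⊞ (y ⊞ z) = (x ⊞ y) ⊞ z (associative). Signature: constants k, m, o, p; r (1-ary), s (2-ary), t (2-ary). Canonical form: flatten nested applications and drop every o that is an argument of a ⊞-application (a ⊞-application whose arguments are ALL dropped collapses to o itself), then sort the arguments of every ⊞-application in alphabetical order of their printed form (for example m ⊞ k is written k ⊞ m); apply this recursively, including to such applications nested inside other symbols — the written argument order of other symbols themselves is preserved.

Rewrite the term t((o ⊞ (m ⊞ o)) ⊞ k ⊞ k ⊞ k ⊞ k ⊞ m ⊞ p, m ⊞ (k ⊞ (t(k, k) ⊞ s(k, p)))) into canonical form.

Answer: t(k ⊞ k ⊞ k ⊞ k ⊞ m ⊞ m ⊞ p, k ⊞ m ⊞ s(k, p) ⊞ t(k, k))

Derivation:
Descend into:  (o ⊞ (m ⊞ o)) ⊞ k ⊞ k ⊞ k ⊞ k ⊞ m ⊞ p
Un-nest:  o ⊞ m ⊞ o ⊞ k ⊞ k ⊞ k ⊞ k ⊞ m ⊞ p
Drop the unit:  drop o (×2)
Sort arguments:  k ⊞ k ⊞ k ⊞ k ⊞ m ⊞ m ⊞ p
Reassemble:  t(k ⊞ k ⊞ k ⊞ k ⊞ m ⊞ m ⊞ p, k ⊞ m ⊞ s(k, p) ⊞ t(k, k))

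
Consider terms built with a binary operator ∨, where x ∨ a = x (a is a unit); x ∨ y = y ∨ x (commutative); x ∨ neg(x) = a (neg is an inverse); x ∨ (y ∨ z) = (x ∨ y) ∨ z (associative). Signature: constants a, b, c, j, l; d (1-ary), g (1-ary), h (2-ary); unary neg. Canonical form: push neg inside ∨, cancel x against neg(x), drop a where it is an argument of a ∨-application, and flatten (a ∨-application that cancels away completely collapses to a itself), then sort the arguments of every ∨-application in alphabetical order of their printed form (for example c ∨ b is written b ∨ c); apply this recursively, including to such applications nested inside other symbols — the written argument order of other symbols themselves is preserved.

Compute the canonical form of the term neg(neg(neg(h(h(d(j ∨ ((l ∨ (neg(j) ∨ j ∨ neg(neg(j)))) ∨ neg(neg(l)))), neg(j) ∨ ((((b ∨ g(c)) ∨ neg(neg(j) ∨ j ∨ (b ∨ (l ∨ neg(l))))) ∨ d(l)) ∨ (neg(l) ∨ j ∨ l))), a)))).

Push neg inside:  distribute neg over ∨ and collapse double neg
Collect terms:  neg(h(h(d(j ∨ j ∨ l ∨ l), d(l) ∨ g(c)), a))

Answer: neg(h(h(d(j ∨ j ∨ l ∨ l), d(l) ∨ g(c)), a))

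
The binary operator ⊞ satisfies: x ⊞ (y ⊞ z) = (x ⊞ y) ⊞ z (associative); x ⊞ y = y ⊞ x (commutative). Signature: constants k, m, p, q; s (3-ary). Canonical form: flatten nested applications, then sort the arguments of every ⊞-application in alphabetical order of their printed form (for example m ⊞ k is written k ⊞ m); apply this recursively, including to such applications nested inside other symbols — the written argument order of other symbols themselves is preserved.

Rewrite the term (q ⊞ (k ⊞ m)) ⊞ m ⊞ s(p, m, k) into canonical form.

Flatten:  q ⊞ k ⊞ m ⊞ m ⊞ s(p, m, k)
Sort arguments:  k ⊞ m ⊞ m ⊞ q ⊞ s(p, m, k)

Answer: k ⊞ m ⊞ m ⊞ q ⊞ s(p, m, k)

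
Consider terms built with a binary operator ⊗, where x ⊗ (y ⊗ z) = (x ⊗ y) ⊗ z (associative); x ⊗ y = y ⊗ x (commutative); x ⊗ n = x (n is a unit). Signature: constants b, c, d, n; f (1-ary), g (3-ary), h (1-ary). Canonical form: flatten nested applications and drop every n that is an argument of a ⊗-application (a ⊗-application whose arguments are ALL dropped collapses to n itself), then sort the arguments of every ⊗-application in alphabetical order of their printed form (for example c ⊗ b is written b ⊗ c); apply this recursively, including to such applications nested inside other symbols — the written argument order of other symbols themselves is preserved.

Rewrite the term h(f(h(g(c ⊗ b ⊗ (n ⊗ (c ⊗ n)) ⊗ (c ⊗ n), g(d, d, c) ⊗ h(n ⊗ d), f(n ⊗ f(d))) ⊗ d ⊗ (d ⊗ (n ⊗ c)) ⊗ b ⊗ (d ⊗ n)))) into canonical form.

Answer: h(f(h(b ⊗ c ⊗ d ⊗ d ⊗ d ⊗ g(b ⊗ c ⊗ c ⊗ c, g(d, d, c) ⊗ h(d), f(f(d))))))

Derivation:
Focus inside:  g(c ⊗ b ⊗ (n ⊗ (c ⊗ n)) ⊗ (c ⊗ n), g(d, d, c) ⊗ h(n ⊗ d), f(n ⊗ f(d))) ⊗ d ⊗ (d ⊗ (n ⊗ c)) ⊗ b ⊗ (d ⊗ n)
Flatten:  g(c ⊗ b ⊗ (n ⊗ (c ⊗ n)) ⊗ (c ⊗ n), g(d, d, c) ⊗ h(n ⊗ d), f(n ⊗ f(d))) ⊗ d ⊗ d ⊗ n ⊗ c ⊗ b ⊗ d ⊗ n
Canonicalize subterm:  g(c ⊗ b ⊗ (n ⊗ (c ⊗ n)) ⊗ (c ⊗ n), g(d, d, c) ⊗ h(n ⊗ d), f(n ⊗ f(d)))  →  g(b ⊗ c ⊗ c ⊗ c, g(d, d, c) ⊗ h(d), f(f(d)))
Drop the unit:  drop n (×2)
Sort:  b ⊗ c ⊗ d ⊗ d ⊗ d ⊗ g(b ⊗ c ⊗ c ⊗ c, g(d, d, c) ⊗ h(d), f(f(d)))
Reassemble:  h(f(h(b ⊗ c ⊗ d ⊗ d ⊗ d ⊗ g(b ⊗ c ⊗ c ⊗ c, g(d, d, c) ⊗ h(d), f(f(d))))))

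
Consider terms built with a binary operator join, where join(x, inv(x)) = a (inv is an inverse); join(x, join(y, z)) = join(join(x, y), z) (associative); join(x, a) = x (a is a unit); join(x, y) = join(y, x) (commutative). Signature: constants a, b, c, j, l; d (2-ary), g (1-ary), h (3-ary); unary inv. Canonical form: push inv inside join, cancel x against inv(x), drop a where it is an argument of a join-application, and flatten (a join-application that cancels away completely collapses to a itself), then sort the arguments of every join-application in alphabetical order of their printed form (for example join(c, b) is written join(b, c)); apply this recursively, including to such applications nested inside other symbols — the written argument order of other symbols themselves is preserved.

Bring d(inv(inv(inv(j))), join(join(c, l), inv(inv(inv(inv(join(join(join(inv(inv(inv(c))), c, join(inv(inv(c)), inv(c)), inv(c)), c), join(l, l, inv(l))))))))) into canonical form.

Answer: d(inv(j), join(c, l, l))

Derivation:
Work inside:  join(join(c, l), inv(inv(inv(inv(join(join(join(inv(inv(inv(c))), c, join(inv(inv(c)), inv(c)), inv(c)), c), join(l, l, inv(l))))))))
Push inv inside:  distribute inv over join and collapse double inv
Collect:  join(c, l, l)
Rebuild:  d(inv(j), join(c, l, l))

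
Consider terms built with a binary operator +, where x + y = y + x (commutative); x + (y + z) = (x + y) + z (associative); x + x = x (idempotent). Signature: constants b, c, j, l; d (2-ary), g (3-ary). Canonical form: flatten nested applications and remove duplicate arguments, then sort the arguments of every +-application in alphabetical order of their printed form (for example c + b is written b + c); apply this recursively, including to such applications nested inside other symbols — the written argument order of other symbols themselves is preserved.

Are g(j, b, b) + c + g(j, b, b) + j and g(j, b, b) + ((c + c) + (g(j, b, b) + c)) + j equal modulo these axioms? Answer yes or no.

Answer: yes — both canonical forms are c + g(j, b, b) + j

Derivation:
Left:  g(j, b, b) + c + g(j, b, b) + j
  Deduplicate:  drop duplicate g(j, b, b)
  Sort:  c + g(j, b, b) + j
Right:  g(j, b, b) + ((c + c) + (g(j, b, b) + c)) + j
  Merge nested applications:  g(j, b, b) + c + c + g(j, b, b) + c + j
  Drop duplicates:  drop duplicate c, g(j, b, b), c
  Order the arguments:  c + g(j, b, b) + j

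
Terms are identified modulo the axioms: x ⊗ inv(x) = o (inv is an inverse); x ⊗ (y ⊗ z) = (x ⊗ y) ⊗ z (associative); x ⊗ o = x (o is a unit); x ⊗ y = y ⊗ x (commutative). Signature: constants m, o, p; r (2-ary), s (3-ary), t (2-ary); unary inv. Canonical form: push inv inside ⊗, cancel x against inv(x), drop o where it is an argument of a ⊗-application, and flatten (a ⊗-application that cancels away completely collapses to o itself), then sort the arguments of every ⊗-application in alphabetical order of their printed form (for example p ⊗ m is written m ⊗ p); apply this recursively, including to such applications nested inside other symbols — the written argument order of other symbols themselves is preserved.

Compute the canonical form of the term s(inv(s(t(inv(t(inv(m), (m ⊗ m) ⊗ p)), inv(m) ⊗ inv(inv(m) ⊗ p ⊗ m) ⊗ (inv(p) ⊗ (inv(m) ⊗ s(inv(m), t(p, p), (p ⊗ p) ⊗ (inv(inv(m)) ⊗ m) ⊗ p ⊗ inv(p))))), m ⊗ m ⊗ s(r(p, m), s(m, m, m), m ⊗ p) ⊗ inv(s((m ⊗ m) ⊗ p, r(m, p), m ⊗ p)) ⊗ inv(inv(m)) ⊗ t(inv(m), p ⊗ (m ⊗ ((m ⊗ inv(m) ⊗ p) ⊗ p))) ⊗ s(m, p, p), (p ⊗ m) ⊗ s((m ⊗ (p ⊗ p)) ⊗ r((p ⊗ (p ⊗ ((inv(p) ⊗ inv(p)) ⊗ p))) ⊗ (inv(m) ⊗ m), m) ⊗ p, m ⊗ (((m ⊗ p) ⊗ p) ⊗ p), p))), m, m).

Descend into:  m ⊗ m ⊗ s(r(p, m), s(m, m, m), m ⊗ p) ⊗ inv(s((m ⊗ m) ⊗ p, r(m, p), m ⊗ p)) ⊗ inv(inv(m)) ⊗ t(inv(m), p ⊗ (m ⊗ ((m ⊗ inv(m) ⊗ p) ⊗ p))) ⊗ s(m, p, p)
Push inv inside:  distribute inv over ⊗ and collapse double inv
Combine occurrences:  m ⊗ m ⊗ m ⊗ s(r(p, m), s(m, m, m), m ⊗ p) ⊗ inv(s(m ⊗ m ⊗ p, r(m, p), m ⊗ p)) ⊗ t(inv(m), m ⊗ p ⊗ p ⊗ p) ⊗ s(m, p, p)
Order the arguments:  inv(s(m ⊗ m ⊗ p, r(m, p), m ⊗ p)) ⊗ m ⊗ m ⊗ m ⊗ s(m, p, p) ⊗ s(r(p, m), s(m, m, m), m ⊗ p) ⊗ t(inv(m), m ⊗ p ⊗ p ⊗ p)
Rebuild:  s(inv(s(t(inv(t(inv(m), m ⊗ m ⊗ p)), inv(m) ⊗ inv(m) ⊗ inv(p) ⊗ inv(p) ⊗ s(inv(m), t(p, p), m ⊗ m ⊗ p ⊗ p)), inv(s(m ⊗ m ⊗ p, r(m, p), m ⊗ p)) ⊗ m ⊗ m ⊗ m ⊗ s(m, p, p) ⊗ s(r(p, m), s(m, m, m), m ⊗ p) ⊗ t(inv(m), m ⊗ p ⊗ p ⊗ p), m ⊗ p ⊗ s(m ⊗ p ⊗ p ⊗ p ⊗ r(p, m), m ⊗ m ⊗ p ⊗ p ⊗ p, p))), m, m)

Answer: s(inv(s(t(inv(t(inv(m), m ⊗ m ⊗ p)), inv(m) ⊗ inv(m) ⊗ inv(p) ⊗ inv(p) ⊗ s(inv(m), t(p, p), m ⊗ m ⊗ p ⊗ p)), inv(s(m ⊗ m ⊗ p, r(m, p), m ⊗ p)) ⊗ m ⊗ m ⊗ m ⊗ s(m, p, p) ⊗ s(r(p, m), s(m, m, m), m ⊗ p) ⊗ t(inv(m), m ⊗ p ⊗ p ⊗ p), m ⊗ p ⊗ s(m ⊗ p ⊗ p ⊗ p ⊗ r(p, m), m ⊗ m ⊗ p ⊗ p ⊗ p, p))), m, m)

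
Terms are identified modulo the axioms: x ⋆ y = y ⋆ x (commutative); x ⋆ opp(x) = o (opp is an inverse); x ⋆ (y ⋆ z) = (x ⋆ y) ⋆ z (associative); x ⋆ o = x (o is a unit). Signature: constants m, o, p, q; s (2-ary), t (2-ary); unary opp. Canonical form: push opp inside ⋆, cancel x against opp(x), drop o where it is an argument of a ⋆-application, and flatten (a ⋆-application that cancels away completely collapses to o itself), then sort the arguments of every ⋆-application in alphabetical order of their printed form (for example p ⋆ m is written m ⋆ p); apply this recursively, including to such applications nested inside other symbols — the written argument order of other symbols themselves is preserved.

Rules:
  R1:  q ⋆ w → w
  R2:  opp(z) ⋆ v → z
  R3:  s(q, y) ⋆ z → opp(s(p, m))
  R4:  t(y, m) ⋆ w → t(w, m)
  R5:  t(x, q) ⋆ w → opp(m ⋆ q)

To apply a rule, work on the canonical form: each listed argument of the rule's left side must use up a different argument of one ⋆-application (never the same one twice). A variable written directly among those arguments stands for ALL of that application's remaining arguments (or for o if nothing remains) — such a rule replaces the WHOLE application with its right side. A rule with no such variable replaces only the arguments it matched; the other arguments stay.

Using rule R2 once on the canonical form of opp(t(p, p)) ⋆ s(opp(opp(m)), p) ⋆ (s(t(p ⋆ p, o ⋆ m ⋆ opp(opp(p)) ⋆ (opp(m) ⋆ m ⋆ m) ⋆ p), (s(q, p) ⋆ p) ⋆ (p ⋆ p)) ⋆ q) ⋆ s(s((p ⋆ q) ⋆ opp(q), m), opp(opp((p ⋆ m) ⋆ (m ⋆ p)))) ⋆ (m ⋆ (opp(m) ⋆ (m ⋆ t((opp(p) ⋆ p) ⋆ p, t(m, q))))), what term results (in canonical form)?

Canonical form:  m ⋆ opp(t(p, p)) ⋆ q ⋆ s(m, p) ⋆ s(s(p, m), m ⋆ m ⋆ p ⋆ p) ⋆ s(t(p ⋆ p, m ⋆ m ⋆ p ⋆ p), p ⋆ p ⋆ p ⋆ s(q, p)) ⋆ t(p, t(m, q))
Apply R2:  consuming opp(t(p, p));  v := m ⋆ q ⋆ s(m, p) ⋆ s(s(p, m), m ⋆ m ⋆ p ⋆ p) ⋆ s(t(p ⋆ p, m ⋆ m ⋆ p ⋆ p), p ⋆ p ⋆ p ⋆ s(q, p)) ⋆ t(p, t(m, q)), z := t(p, p)
Every leftover argument binds to the variable; the entire application is replaced.
New term:  t(p, p)

Answer: t(p, p)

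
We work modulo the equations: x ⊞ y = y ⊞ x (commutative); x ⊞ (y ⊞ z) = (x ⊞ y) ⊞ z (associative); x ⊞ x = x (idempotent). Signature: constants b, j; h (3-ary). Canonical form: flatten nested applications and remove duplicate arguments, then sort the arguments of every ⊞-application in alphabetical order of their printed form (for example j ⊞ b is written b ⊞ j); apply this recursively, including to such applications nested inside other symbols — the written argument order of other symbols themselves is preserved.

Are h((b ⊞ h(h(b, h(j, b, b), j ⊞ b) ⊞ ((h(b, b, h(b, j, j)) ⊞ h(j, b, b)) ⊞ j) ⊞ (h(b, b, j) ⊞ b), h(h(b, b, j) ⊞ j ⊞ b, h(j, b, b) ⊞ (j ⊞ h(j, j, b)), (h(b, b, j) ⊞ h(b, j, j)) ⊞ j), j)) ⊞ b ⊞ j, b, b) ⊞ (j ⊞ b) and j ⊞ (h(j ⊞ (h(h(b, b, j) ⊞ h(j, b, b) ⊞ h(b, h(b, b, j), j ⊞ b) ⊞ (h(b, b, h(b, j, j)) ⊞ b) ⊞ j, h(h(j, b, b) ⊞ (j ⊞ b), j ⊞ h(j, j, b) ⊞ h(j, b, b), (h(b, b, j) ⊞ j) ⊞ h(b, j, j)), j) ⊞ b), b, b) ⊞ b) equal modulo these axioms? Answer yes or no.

Left:  h((b ⊞ h(h(b, h(j, b, b), j ⊞ b) ⊞ ((h(b, b, h(b, j, j)) ⊞ h(j, b, b)) ⊞ j) ⊞ (h(b, b, j) ⊞ b), h(h(b, b, j) ⊞ j ⊞ b, h(j, b, b) ⊞ (j ⊞ h(j, j, b)), (h(b, b, j) ⊞ h(b, j, j)) ⊞ j), j)) ⊞ b ⊞ j, b, b) ⊞ (j ⊞ b)
  Merge nested applications:  h((b ⊞ h(h(b, h(j, b, b), j ⊞ b) ⊞ ((h(b, b, h(b, j, j)) ⊞ h(j, b, b)) ⊞ j) ⊞ (h(b, b, j) ⊞ b), h(h(b, b, j) ⊞ j ⊞ b, h(j, b, b) ⊞ (j ⊞ h(j, j, b)), (h(b, b, j) ⊞ h(b, j, j)) ⊞ j), j)) ⊞ b ⊞ j, b, b) ⊞ j ⊞ b
  Simplify inside:  h((b ⊞ h(h(b, h(j, b, b), j ⊞ b) ⊞ ((h(b, b, h(b, j, j)) ⊞ h(j, b, b)) ⊞ j) ⊞ (h(b, b, j) ⊞ b), h(h(b, b, j) ⊞ j ⊞ b, h(j, b, b) ⊞ (j ⊞ h(j, j, b)), (h(b, b, j) ⊞ h(b, j, j)) ⊞ j), j)) ⊞ b ⊞ j, b, b)  →  h(b ⊞ h(b ⊞ h(b, b, h(b, j, j)) ⊞ h(b, b, j) ⊞ h(b, h(j, b, b), b ⊞ j) ⊞ h(j, b, b) ⊞ j, h(b ⊞ h(b, b, j) ⊞ j, h(j, b, b) ⊞ h(j, j, b) ⊞ j, h(b, b, j) ⊞ h(b, j, j) ⊞ j), j) ⊞ j, b, b)
  Sort:  b ⊞ h(b ⊞ h(b ⊞ h(b, b, h(b, j, j)) ⊞ h(b, b, j) ⊞ h(b, h(j, b, b), b ⊞ j) ⊞ h(j, b, b) ⊞ j, h(b ⊞ h(b, b, j) ⊞ j, h(j, b, b) ⊞ h(j, j, b) ⊞ j, h(b, b, j) ⊞ h(b, j, j) ⊞ j), j) ⊞ j, b, b) ⊞ j
Right:  j ⊞ (h(j ⊞ (h(h(b, b, j) ⊞ h(j, b, b) ⊞ h(b, h(b, b, j), j ⊞ b) ⊞ (h(b, b, h(b, j, j)) ⊞ b) ⊞ j, h(h(j, b, b) ⊞ (j ⊞ b), j ⊞ h(j, j, b) ⊞ h(j, b, b), (h(b, b, j) ⊞ j) ⊞ h(b, j, j)), j) ⊞ b), b, b) ⊞ b)
  Merge nested applications:  j ⊞ h(j ⊞ (h(h(b, b, j) ⊞ h(j, b, b) ⊞ h(b, h(b, b, j), j ⊞ b) ⊞ (h(b, b, h(b, j, j)) ⊞ b) ⊞ j, h(h(j, b, b) ⊞ (j ⊞ b), j ⊞ h(j, j, b) ⊞ h(j, b, b), (h(b, b, j) ⊞ j) ⊞ h(b, j, j)), j) ⊞ b), b, b) ⊞ b
  Canonicalize subterm:  h(j ⊞ (h(h(b, b, j) ⊞ h(j, b, b) ⊞ h(b, h(b, b, j), j ⊞ b) ⊞ (h(b, b, h(b, j, j)) ⊞ b) ⊞ j, h(h(j, b, b) ⊞ (j ⊞ b), j ⊞ h(j, j, b) ⊞ h(j, b, b), (h(b, b, j) ⊞ j) ⊞ h(b, j, j)), j) ⊞ b), b, b)  →  h(b ⊞ h(b ⊞ h(b, b, h(b, j, j)) ⊞ h(b, b, j) ⊞ h(b, h(b, b, j), b ⊞ j) ⊞ h(j, b, b) ⊞ j, h(b ⊞ h(j, b, b) ⊞ j, h(j, b, b) ⊞ h(j, j, b) ⊞ j, h(b, b, j) ⊞ h(b, j, j) ⊞ j), j) ⊞ j, b, b)
  Sort:  b ⊞ h(b ⊞ h(b ⊞ h(b, b, h(b, j, j)) ⊞ h(b, b, j) ⊞ h(b, h(b, b, j), b ⊞ j) ⊞ h(j, b, b) ⊞ j, h(b ⊞ h(j, b, b) ⊞ j, h(j, b, b) ⊞ h(j, j, b) ⊞ j, h(b, b, j) ⊞ h(b, j, j) ⊞ j), j) ⊞ j, b, b) ⊞ j

Answer: no — b ⊞ h(b ⊞ h(b ⊞ h(b, b, h(b, j, j)) ⊞ h(b, b, j) ⊞ h(b, h(j, b, b), b ⊞ j) ⊞ h(j, b, b) ⊞ j, h(b ⊞ h(b, b, j) ⊞ j, h(j, b, b) ⊞ h(j, j, b) ⊞ j, h(b, b, j) ⊞ h(b, j, j) ⊞ j), j) ⊞ j, b, b) ⊞ j vs b ⊞ h(b ⊞ h(b ⊞ h(b, b, h(b, j, j)) ⊞ h(b, b, j) ⊞ h(b, h(b, b, j), b ⊞ j) ⊞ h(j, b, b) ⊞ j, h(b ⊞ h(j, b, b) ⊞ j, h(j, b, b) ⊞ h(j, j, b) ⊞ j, h(b, b, j) ⊞ h(b, j, j) ⊞ j), j) ⊞ j, b, b) ⊞ j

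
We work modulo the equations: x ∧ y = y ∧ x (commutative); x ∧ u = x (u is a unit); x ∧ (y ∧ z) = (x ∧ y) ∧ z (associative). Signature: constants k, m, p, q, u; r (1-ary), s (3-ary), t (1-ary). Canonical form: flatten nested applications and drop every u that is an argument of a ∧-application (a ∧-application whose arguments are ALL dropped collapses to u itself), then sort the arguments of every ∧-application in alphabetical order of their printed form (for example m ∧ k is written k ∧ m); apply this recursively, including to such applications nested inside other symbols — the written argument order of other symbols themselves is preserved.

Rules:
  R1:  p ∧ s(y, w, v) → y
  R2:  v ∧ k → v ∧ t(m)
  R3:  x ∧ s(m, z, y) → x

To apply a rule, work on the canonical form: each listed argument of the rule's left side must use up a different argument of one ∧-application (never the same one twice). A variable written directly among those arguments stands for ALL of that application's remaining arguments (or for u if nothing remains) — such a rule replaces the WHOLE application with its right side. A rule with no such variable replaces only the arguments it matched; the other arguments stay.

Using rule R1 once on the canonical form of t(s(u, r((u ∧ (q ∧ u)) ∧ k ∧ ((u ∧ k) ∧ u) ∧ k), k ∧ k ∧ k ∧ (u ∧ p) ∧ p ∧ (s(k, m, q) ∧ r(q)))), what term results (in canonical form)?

Answer: t(s(u, r(k ∧ k ∧ k ∧ q), k ∧ k ∧ k ∧ k ∧ p ∧ r(q)))

Derivation:
Canonical form:  t(s(u, r(k ∧ k ∧ k ∧ q), k ∧ k ∧ k ∧ p ∧ p ∧ r(q) ∧ s(k, m, q)))
Apply R1:  consuming p, s(k, m, q);  v := q, w := m, y := k
Giving:  t(s(u, r(k ∧ k ∧ k ∧ q), k ∧ k ∧ k ∧ k ∧ p ∧ r(q)))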